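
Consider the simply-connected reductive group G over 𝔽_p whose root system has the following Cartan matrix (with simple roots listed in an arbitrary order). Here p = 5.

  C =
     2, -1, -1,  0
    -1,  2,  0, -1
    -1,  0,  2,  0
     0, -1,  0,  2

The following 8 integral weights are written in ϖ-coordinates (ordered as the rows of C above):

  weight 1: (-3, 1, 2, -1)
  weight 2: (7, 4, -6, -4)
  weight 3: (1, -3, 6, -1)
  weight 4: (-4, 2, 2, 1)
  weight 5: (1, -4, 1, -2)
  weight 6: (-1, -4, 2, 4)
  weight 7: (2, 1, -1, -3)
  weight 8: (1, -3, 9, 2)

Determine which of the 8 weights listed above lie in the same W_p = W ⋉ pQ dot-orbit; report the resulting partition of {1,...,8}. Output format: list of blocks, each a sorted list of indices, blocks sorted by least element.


Cartan matrix: type A_4 (|W|=120); un-permuting the 4 rows.

Folding the 8 weights λ_j+ρ into Ā_5 (reps in the given 4-coord order):

    1: (2, 0, 1, 0)
    2: (3, 0, 0, 2)
    3: (2, 0, 1, 0)
    4: (3, 0, 0, 2)
    5: (1, 1, 0, 2)
    6: (3, 0, 0, 2)
    7: (3, 0, 0, 2)
    8: (2, 0, 1, 0)

The 8 indices split into 3 linkage classes (same alcove rep ⇔ same W_5-dot-orbit):

[[1, 3, 8], [2, 4, 6, 7], [5]]


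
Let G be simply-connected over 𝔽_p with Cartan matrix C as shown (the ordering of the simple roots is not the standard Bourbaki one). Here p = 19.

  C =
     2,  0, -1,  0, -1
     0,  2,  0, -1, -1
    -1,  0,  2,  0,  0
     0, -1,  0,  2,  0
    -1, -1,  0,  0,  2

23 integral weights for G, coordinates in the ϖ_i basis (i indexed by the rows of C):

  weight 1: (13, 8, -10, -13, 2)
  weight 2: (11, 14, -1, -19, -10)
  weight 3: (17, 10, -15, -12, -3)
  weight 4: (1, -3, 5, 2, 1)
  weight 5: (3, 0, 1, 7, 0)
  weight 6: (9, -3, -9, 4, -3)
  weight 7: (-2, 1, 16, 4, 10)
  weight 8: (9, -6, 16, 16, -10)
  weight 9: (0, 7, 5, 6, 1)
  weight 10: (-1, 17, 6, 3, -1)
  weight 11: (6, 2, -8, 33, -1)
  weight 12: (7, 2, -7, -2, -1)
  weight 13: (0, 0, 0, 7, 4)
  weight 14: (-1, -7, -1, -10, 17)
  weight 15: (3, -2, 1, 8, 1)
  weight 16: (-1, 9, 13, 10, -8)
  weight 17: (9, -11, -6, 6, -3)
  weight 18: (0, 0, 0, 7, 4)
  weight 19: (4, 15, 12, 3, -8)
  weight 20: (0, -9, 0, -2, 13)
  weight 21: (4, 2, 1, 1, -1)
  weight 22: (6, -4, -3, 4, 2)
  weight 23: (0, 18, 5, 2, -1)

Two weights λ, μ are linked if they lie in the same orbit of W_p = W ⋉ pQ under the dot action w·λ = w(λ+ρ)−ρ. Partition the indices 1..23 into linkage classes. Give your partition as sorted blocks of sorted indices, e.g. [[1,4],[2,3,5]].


A_5 Cartan matrix, 5 simple roots permuted; ρ=(1,1,1,1,1).

Alcove-folded reps (p=19, 23 weights, presented ϖ-order):

  [1] (5, 3, 2, 2, 0);  [2] (0, 9, 0, 6, 3);  [3] (2, 2, 6, 1, 0);  [4] (2, 2, 6, 1, 0);  [5] (4, 1, 2, 8, 1);  [6] (2, 2, 6, 1, 0);  [7] (1, 8, 1, 2, 2);  [8] (4, 1, 2, 8, 1);  [9] (1, 8, 1, 2, 2);  [10] (0, 9, 0, 6, 3);  [11] (0, 9, 0, 6, 3);  [12] (2, 2, 6, 1, 0);  [13] (1, 1, 1, 8, 5);  [14] (0, 9, 0, 6, 3);  [15] (4, 1, 2, 8, 1);  [16] (5, 3, 2, 2, 0);  [17] (5, 3, 2, 2, 0);  [18] (1, 1, 1, 8, 5);  [19] (1, 1, 1, 8, 5);  [20] (1, 1, 1, 8, 5);  [21] (5, 3, 2, 2, 0);  [22] (5, 3, 2, 2, 0);  [23] (0, 9, 0, 6, 3)

The 23 indices split into 6 linkage classes (same alcove rep ⇔ same W_19-dot-orbit):

[[1, 16, 17, 21, 22], [2, 10, 11, 14, 23], [3, 4, 6, 12], [5, 8, 15], [7, 9], [13, 18, 19, 20]]


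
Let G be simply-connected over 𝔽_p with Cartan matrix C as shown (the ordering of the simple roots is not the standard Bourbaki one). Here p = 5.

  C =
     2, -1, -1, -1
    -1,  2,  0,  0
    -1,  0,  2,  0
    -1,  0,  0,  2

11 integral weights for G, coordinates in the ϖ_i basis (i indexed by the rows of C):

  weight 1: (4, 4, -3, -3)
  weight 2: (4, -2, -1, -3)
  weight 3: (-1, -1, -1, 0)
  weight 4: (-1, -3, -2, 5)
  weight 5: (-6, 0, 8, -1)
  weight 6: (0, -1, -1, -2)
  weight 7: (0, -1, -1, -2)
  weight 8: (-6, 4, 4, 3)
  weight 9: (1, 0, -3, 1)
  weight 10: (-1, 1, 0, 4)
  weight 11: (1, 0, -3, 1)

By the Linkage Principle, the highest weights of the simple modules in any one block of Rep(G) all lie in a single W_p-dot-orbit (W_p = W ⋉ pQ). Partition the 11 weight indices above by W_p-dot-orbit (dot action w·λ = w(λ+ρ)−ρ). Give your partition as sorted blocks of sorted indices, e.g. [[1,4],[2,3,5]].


Type D_4, rank 4, |W|=192; reorder rows/cols to standard.

W_5-reps of the 11 weights in Ā_5 (same 4-coord order as C):

  1: (0, 1, 2, 2) · 2: (0, 1, 0, 2) · 3: (0, 0, 0, 1) · 4: (1, 0, 1, 2) · 5: (0, 0, 0, 1) · 6: (0, 0, 0, 1) · 7: (0, 0, 0, 1) · 8: (0, 0, 0, 1) · 9: (0, 1, 2, 2) · 10: (0, 1, 2, 2) · 11: (0, 1, 2, 2)

Partition of {1..11} into 4 W_5-dot-orbits:

[[1, 9, 10, 11], [2], [3, 5, 6, 7, 8], [4]]


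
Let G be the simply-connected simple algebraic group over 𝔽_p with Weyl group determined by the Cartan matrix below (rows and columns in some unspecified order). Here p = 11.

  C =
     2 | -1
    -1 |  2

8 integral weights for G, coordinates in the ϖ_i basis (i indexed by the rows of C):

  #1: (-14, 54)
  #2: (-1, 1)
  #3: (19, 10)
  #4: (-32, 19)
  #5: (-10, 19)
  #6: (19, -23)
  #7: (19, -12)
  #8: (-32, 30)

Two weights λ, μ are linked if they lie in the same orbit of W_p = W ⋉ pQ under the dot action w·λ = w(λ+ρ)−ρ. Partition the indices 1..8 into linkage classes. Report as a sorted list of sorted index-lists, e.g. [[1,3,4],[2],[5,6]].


Dynkin diagram of C (from the 2 off-diagonal −1 entries): A_2.

Folding the 8 weights λ_j+ρ into Ā_11 (reps in the given 2-coord order):

  1: (0, 2) · 2: (0, 2) · 3: (9, 0) · 4: (9, 0) · 5: (0, 2) · 6: (9, 0) · 7: (0, 2) · 8: (0, 2)

The 8 indices split into 2 linkage classes (same alcove rep ⇔ same W_11-dot-orbit):

[[1, 2, 5, 7, 8], [3, 4, 6]]


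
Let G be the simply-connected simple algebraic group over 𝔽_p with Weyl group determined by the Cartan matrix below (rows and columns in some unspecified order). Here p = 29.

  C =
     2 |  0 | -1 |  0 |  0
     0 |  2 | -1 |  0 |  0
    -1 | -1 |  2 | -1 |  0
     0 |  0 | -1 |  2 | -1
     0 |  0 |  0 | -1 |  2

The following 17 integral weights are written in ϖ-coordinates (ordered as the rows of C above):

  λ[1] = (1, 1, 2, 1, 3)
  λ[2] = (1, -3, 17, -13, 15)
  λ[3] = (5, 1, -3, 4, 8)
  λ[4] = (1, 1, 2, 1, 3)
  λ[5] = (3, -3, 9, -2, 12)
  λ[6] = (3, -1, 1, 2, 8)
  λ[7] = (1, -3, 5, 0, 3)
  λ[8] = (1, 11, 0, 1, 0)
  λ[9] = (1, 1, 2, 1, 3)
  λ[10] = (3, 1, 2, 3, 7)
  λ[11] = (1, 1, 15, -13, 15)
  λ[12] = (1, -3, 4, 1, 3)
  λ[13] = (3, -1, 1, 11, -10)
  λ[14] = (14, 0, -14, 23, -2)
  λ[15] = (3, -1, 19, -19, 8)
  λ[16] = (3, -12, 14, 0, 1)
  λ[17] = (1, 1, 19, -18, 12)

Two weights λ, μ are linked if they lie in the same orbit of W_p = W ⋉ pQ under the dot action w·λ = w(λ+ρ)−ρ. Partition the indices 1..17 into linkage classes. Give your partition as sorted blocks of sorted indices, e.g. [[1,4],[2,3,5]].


D_5 Cartan matrix, 5 simple roots permuted; ρ=(1,1,1,1,1).

Alcove-folded reps (p=29, 17 weights, presented ϖ-order):

    1: (2, 2, 3, 2, 4)
    2: (2, 2, 4, 1, 4)
    3: (4, 0, 2, 3, 9)
    4: (2, 2, 3, 2, 4)
    5: (4, 2, 3, 4, 8)
    6: (4, 0, 2, 3, 9)
    7: (2, 2, 4, 1, 4)
    8: (2, 12, 1, 2, 1)
    9: (2, 2, 3, 2, 4)
    10: (4, 2, 3, 4, 8)
    11: (2, 2, 4, 1, 4)
    12: (2, 2, 3, 2, 4)
    13: (4, 0, 2, 3, 9)
    14: (2, 12, 1, 2, 1)
    15: (4, 0, 2, 3, 9)
    16: (4, 11, 4, 1, 2)
    17: (2, 2, 3, 2, 4)

The 17 indices split into 6 linkage classes (same alcove rep ⇔ same W_29-dot-orbit):

[[1, 4, 9, 12, 17], [2, 7, 11], [3, 6, 13, 15], [5, 10], [8, 14], [16]]


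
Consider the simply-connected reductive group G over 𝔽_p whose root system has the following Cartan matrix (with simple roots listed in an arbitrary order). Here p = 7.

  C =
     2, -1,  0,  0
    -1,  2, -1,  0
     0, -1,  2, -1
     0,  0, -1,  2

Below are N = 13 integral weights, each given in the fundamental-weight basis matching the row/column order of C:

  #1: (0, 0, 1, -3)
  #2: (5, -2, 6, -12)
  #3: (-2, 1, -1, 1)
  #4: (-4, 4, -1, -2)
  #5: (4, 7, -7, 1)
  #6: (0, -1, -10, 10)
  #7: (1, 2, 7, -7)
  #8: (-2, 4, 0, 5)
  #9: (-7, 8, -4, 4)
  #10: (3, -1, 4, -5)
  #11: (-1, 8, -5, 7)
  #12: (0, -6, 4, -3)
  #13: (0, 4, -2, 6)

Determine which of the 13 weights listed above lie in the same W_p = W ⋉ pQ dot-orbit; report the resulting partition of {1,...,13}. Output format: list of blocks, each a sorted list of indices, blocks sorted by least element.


C ↔ A_4 under row/col permutation; |W(A_4)| = 120.

W_7-reps of the 13 weights in Ā_7 (same 4-coord order as C):

  1: (1, 1, 0, 2) · 2: (4, 0, 1, 1) · 3: (1, 1, 0, 2) · 4: (3, 1, 1, 0) · 5: (1, 1, 0, 2) · 6: (3, 1, 1, 0) · 7: (3, 1, 1, 0) · 8: (4, 0, 1, 1) · 9: (2, 0, 1, 2) · 10: (2, 0, 1, 2) · 11: (3, 1, 1, 0) · 12: (3, 1, 1, 0) · 13: (4, 0, 1, 1)

The 13 indices split into 4 linkage classes (same alcove rep ⇔ same W_7-dot-orbit):

[[1, 3, 5], [2, 8, 13], [4, 6, 7, 11, 12], [9, 10]]


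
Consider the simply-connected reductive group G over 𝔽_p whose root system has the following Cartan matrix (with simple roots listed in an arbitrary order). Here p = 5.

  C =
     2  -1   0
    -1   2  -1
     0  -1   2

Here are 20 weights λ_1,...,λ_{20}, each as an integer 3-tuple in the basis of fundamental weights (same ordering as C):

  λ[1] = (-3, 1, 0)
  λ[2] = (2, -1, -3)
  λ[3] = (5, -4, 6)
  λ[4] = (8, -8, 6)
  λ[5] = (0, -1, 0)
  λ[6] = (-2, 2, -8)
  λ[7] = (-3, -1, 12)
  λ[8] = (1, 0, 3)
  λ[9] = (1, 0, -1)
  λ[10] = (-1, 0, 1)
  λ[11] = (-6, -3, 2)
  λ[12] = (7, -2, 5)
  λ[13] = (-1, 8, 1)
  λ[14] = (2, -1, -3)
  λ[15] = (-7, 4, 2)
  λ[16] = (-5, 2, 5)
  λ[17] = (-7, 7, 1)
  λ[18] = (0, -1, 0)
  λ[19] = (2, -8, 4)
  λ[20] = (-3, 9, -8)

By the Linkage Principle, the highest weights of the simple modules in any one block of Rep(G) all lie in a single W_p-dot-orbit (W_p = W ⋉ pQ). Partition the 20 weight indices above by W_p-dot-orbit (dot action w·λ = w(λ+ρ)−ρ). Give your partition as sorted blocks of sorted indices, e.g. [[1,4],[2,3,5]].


Root system A_3: the 3×3 matrix C matches after relabeling.

Each λ_j+ρ reduced to Ā_5; 3-tuples below use C's row order:

  λ_1 → (2, 0, 1) · λ_2 → (1, 2, 0) · λ_3 → (2, 0, 1) · λ_4 → (0, 1, 2) · λ_5 → (1, 0, 1) · λ_6 → (2, 1, 0) · λ_7 → (1, 2, 0) · λ_8 → (0, 1, 2) · λ_9 → (2, 1, 0) · λ_10 → (0, 1, 2) · λ_11 → (0, 1, 2) · λ_12 → (2, 1, 0) · λ_13 → (1, 0, 1) · λ_14 → (1, 2, 0) · λ_15 → (2, 0, 1) · λ_16 → (1, 0, 1) · λ_17 → (0, 1, 2) · λ_18 → (1, 0, 1) · λ_19 → (2, 1, 0) · λ_20 → (1, 2, 0)

These 20 weights hit 5 W_5-dot-orbits; sizes (3, 4, 5, 4, 4):

[[1, 3, 15], [2, 7, 14, 20], [4, 8, 10, 11, 17], [5, 13, 16, 18], [6, 9, 12, 19]]


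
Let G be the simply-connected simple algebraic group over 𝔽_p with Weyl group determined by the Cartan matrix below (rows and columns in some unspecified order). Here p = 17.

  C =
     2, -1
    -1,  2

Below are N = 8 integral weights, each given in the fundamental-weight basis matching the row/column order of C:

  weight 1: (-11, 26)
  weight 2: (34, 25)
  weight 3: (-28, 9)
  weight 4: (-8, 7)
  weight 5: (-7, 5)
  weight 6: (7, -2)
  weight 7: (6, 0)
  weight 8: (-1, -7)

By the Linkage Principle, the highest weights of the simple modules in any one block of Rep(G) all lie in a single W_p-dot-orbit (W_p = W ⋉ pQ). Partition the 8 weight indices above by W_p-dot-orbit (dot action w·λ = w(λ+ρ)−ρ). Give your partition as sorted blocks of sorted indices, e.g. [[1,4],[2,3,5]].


Dynkin diagram of C (from the 2 off-diagonal −1 entries): A_2.

Ā_17 reps of the 8 weights (A_2, coords as presented):

    λ_1+ρ ↦ (0, 7)
    λ_2+ρ ↦ (7, 1)
    λ_3+ρ ↦ (0, 7)
    λ_4+ρ ↦ (7, 1)
    λ_5+ρ ↦ (6, 0)
    λ_6+ρ ↦ (7, 1)
    λ_7+ρ ↦ (7, 1)
    λ_8+ρ ↦ (6, 0)

The 8 indices split into 3 linkage classes (same alcove rep ⇔ same W_17-dot-orbit):

[[1, 3], [2, 4, 6, 7], [5, 8]]


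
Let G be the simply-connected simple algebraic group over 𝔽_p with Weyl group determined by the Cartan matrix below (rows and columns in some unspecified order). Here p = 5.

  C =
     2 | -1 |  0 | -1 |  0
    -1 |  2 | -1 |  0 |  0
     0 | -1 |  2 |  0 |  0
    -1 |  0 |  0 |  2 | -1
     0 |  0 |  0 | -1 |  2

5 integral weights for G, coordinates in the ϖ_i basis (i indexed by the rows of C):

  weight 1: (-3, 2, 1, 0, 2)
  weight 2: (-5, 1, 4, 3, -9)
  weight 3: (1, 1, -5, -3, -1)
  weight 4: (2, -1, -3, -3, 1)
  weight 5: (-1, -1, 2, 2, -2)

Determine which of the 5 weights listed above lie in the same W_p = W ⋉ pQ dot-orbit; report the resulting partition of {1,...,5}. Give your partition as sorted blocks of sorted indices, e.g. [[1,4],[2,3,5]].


Root system A_5: the 5×5 matrix C matches after relabeling.

Each λ_j+ρ reduced to Ā_5; 5-tuples below use C's row order:

    λ_1+ρ ↦ (1, 1, 0, 1, 0)
    λ_2+ρ ↦ (1, 1, 0, 1, 0)
    λ_3+ρ ↦ (0, 0, 2, 2, 0)
    λ_4+ρ ↦ (1, 1, 0, 1, 0)
    λ_5+ρ ↦ (0, 0, 2, 2, 0)

Grouping the 5 weights by Ā_5-representative: 2 linkage classes.

[[1, 2, 4], [3, 5]]


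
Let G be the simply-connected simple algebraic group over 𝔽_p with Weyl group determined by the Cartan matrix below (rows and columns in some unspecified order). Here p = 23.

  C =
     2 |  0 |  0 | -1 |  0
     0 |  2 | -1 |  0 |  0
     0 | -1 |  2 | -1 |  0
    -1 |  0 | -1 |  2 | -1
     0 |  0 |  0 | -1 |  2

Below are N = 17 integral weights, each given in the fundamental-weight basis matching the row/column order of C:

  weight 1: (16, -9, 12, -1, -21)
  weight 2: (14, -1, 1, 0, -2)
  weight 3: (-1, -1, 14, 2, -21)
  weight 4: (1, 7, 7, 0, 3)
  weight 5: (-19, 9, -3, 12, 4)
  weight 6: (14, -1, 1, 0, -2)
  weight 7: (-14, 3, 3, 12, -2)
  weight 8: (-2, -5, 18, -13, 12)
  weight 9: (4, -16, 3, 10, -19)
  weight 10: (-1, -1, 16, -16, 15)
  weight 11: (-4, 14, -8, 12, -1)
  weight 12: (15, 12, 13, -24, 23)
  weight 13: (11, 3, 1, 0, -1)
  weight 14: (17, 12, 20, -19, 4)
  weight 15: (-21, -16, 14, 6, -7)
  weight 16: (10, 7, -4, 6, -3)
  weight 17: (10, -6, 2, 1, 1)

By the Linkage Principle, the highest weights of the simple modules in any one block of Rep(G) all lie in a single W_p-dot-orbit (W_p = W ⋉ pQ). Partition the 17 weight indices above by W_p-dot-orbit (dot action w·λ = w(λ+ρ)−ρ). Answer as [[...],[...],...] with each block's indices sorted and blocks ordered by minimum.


C ↔ D_5 under row/col permutation; |W(D_5)| = 1920.

Folding the 17 weights λ_j+ρ into Ā_23 (reps in the given 5-coord order):

  [1] (3, 7, 1, 2, 0)
  [2] (15, 0, 2, 0, 1)
  [3] (15, 0, 2, 0, 1)
  [4] (2, 7, 1, 0, 4)
  [5] (11, 3, 2, 0, 2)
  [6] (15, 0, 2, 0, 1)
  [7] (12, 4, 2, 1, 0)
  [8] (12, 4, 2, 1, 0)
  [9] (11, 3, 2, 0, 2)
  [10] (15, 0, 2, 0, 1)
  [11] (3, 7, 1, 2, 0)
  [12] (2, 7, 1, 0, 4)
  [13] (12, 4, 2, 1, 0)
  [14] (11, 3, 2, 0, 2)
  [15] (12, 4, 2, 1, 0)
  [16] (11, 3, 2, 0, 2)
  [17] (11, 3, 2, 0, 2)

5 distinct reps among the 17 weights ⇒ 5 W_23-linkage classes:

[[1, 11], [2, 3, 6, 10], [4, 12], [5, 9, 14, 16, 17], [7, 8, 13, 15]]


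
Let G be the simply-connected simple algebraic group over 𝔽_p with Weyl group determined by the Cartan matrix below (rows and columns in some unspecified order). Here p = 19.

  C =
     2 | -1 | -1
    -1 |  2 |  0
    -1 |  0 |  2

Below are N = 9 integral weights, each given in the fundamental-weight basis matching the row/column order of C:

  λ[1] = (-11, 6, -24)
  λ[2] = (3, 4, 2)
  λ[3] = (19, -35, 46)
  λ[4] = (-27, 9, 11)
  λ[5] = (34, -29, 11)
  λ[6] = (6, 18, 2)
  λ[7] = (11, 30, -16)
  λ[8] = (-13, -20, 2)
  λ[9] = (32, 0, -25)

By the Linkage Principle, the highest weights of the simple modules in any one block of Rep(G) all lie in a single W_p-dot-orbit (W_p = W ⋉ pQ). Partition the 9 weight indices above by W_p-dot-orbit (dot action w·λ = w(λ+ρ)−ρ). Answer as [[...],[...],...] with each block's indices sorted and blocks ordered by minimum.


Dynkin diagram of C (from the 4 off-diagonal −1 entries): A_3.

Each λ_j+ρ reduced to Ā_19; 3-tuples below use C's row order:

  1: (4, 5, 3)
  2: (4, 5, 3)
  3: (5, 9, 4)
  4: (4, 5, 3)
  5: (0, 9, 7)
  6: (0, 9, 7)
  7: (4, 5, 3)
  8: (0, 9, 7)
  9: (5, 9, 4)

3 distinct reps among the 9 weights ⇒ 3 W_19-linkage classes:

[[1, 2, 4, 7], [3, 9], [5, 6, 8]]


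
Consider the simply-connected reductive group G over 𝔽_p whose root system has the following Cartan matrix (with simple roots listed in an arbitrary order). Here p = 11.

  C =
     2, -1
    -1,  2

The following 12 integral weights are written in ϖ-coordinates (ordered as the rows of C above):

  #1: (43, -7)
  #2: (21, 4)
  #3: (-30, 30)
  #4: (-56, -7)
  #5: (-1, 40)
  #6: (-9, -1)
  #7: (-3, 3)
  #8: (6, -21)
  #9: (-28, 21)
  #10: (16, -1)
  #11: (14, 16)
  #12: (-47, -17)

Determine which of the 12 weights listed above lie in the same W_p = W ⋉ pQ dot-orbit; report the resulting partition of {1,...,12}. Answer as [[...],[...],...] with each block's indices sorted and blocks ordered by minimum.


C ↔ A_2 under row/col permutation; |W(A_2)| = 6.

Each λ_j+ρ reduced to Ā_11; 2-tuples below use C's row order:

  1: (5, 6)
  2: (5, 6)
  3: (2, 2)
  4: (5, 6)
  5: (0, 8)
  6: (0, 8)
  7: (2, 2)
  8: (2, 2)
  9: (5, 6)
  10: (5, 6)
  11: (4, 6)
  12: (5, 2)

Partition of {1..12} into 5 W_11-dot-orbits:

[[1, 2, 4, 9, 10], [3, 7, 8], [5, 6], [11], [12]]


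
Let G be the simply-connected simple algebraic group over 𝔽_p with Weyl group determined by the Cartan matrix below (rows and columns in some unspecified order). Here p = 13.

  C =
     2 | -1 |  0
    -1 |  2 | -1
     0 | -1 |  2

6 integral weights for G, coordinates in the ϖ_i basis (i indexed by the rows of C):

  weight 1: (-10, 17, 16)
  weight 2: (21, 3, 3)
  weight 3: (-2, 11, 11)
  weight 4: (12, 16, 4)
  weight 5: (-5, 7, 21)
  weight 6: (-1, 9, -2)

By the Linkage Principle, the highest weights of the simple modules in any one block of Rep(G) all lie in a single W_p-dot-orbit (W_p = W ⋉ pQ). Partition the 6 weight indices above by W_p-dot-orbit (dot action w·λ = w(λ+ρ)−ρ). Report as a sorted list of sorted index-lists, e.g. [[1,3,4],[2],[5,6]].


Dynkin diagram of C (from the 4 off-diagonal −1 entries): A_3.

W_13-reps of the 6 weights in Ā_13 (same 3-coord order as C):

  [1] (4, 5, 4);  [2] (4, 5, 4);  [3] (10, 1, 1);  [4] (4, 5, 4);  [5] (4, 5, 4);  [6] (0, 9, 1)

3 distinct reps among the 6 weights ⇒ 3 W_13-linkage classes:

[[1, 2, 4, 5], [3], [6]]


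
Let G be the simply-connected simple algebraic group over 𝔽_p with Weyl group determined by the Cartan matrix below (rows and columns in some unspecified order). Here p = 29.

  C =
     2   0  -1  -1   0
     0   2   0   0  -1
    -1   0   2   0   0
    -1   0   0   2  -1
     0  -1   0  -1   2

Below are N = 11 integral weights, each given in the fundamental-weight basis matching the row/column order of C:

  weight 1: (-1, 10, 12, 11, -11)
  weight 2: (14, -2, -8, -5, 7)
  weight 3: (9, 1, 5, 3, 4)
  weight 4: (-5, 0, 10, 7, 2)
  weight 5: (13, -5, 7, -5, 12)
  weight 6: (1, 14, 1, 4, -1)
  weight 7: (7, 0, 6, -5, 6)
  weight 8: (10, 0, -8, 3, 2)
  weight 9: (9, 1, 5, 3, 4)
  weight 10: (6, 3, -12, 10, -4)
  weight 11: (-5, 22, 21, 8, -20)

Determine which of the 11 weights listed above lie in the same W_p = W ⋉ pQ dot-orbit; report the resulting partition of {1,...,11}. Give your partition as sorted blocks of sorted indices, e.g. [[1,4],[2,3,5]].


A_5 Cartan matrix, 5 simple roots permuted; ρ=(1,1,1,1,1).

λ_j+ρ reflected into Ā_29 (⟨·,θ^∨⟩≤29); 5-tuples as given:

  λ_1 → (0, 1, 13, 2, 10);  λ_2 → (4, 1, 7, 4, 3);  λ_3 → (10, 2, 6, 4, 5);  λ_4 → (4, 1, 7, 4, 3);  λ_5 → (10, 2, 6, 4, 5);  λ_6 → (2, 15, 2, 5, 0);  λ_7 → (4, 1, 7, 4, 3);  λ_8 → (4, 1, 7, 4, 3);  λ_9 → (10, 2, 6, 4, 5);  λ_10 → (4, 1, 7, 4, 3);  λ_11 → (10, 2, 6, 4, 5)

Linkage partition of the 11 weights (4 classes, p=29):

[[1], [2, 4, 7, 8, 10], [3, 5, 9, 11], [6]]


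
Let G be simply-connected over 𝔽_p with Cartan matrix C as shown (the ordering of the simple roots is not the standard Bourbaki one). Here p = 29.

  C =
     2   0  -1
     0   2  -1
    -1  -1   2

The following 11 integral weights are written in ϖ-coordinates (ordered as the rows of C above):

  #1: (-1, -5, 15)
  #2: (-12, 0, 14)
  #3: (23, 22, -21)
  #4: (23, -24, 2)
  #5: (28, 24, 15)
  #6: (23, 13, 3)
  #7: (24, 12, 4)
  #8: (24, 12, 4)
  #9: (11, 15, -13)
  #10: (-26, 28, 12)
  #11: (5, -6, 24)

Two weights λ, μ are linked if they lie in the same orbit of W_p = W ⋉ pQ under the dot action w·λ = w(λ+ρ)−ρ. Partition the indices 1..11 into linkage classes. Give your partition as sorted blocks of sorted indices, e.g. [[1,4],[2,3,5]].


Type A_3, rank 3, |W|=24; reorder rows/cols to standard.

Alcove-folded reps (p=29, 11 weights, presented ϖ-order):

    1: (0, 4, 12)
    2: (11, 1, 4)
    3: (4, 3, 20)
    4: (4, 3, 20)
    5: (0, 4, 12)
    6: (11, 1, 4)
    7: (11, 1, 4)
    8: (11, 1, 4)
    9: (0, 4, 12)
    10: (0, 4, 12)
    11: (4, 3, 20)

Linkage partition of the 11 weights (3 classes, p=29):

[[1, 5, 9, 10], [2, 6, 7, 8], [3, 4, 11]]


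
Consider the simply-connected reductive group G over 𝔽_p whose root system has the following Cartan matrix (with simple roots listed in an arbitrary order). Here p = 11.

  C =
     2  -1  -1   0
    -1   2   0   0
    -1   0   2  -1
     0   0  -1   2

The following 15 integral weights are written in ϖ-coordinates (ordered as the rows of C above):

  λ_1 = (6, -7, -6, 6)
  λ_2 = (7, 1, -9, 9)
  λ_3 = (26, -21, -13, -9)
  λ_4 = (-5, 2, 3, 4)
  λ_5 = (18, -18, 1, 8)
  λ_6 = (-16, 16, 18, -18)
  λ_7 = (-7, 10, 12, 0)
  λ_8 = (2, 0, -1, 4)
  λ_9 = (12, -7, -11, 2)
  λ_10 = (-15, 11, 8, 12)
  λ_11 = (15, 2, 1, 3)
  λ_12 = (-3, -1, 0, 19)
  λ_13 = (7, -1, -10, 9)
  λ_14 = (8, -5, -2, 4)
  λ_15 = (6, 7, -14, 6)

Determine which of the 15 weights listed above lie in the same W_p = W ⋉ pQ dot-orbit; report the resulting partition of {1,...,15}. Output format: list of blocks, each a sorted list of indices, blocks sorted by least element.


C ↔ A_4 under row/col permutation; |W(A_4)| = 120.

Each λ_j+ρ reduced to Ā_11; 4-tuples below use C's row order:

  [1] (4, 2, 1, 2)
  [2] (0, 1, 8, 1)
  [3] (4, 2, 1, 2)
  [4] (3, 1, 0, 5)
  [5] (2, 6, 0, 2)
  [6] (4, 2, 1, 2)
  [7] (3, 1, 0, 5)
  [8] (3, 1, 0, 5)
  [9] (3, 1, 0, 5)
  [10] (2, 6, 0, 2)
  [11] (3, 1, 0, 5)
  [12] (0, 1, 8, 1)
  [13] (0, 1, 8, 1)
  [14] (4, 2, 1, 2)
  [15] (4, 2, 1, 2)

4 distinct reps among the 15 weights ⇒ 4 W_11-linkage classes:

[[1, 3, 6, 14, 15], [2, 12, 13], [4, 7, 8, 9, 11], [5, 10]]


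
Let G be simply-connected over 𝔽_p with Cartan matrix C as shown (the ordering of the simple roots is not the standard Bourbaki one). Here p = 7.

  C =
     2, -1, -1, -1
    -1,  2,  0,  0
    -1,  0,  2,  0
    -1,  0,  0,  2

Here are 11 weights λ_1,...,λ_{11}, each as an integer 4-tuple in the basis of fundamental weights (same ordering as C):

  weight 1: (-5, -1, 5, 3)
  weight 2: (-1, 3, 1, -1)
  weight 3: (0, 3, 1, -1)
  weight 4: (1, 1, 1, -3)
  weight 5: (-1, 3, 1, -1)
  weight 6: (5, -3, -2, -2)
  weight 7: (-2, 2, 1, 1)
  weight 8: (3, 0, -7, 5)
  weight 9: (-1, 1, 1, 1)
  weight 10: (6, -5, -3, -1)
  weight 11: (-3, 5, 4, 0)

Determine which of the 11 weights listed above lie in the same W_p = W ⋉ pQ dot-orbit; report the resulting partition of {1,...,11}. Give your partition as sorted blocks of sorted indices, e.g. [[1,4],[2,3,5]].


D_4 Cartan matrix, 4 simple roots permuted; ρ=(1,1,1,1).

Alcove-folded reps (p=7, 11 weights, presented ϖ-order):

  1: (0, 4, 2, 0) · 2: (0, 4, 2, 0) · 3: (0, 4, 2, 0) · 4: (0, 2, 2, 2) · 5: (0, 4, 2, 0) · 6: (1, 2, 1, 1) · 7: (1, 2, 1, 1) · 8: (1, 2, 1, 1) · 9: (0, 2, 2, 2) · 10: (0, 4, 2, 0) · 11: (1, 2, 1, 1)

These 11 weights hit 3 W_7-dot-orbits; sizes (5, 2, 4):

[[1, 2, 3, 5, 10], [4, 9], [6, 7, 8, 11]]


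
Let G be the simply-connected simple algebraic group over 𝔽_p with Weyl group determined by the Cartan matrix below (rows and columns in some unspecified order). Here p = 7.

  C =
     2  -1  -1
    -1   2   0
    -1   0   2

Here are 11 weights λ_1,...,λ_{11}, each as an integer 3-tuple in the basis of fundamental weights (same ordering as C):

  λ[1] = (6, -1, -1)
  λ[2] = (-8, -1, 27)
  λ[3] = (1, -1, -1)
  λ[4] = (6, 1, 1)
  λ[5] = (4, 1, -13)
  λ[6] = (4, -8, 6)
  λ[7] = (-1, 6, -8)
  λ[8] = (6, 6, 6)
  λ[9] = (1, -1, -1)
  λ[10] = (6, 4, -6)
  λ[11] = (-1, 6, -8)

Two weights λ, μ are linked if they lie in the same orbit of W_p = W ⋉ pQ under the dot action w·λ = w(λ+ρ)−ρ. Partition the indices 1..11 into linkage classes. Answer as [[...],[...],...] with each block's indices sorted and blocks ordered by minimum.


C ↔ A_3 under row/col permutation; |W(A_3)| = 24.

Each λ_j+ρ reduced to Ā_7; 3-tuples below use C's row order:

  [1] (7, 0, 0)
  [2] (7, 0, 0)
  [3] (2, 0, 0)
  [4] (3, 2, 2)
  [5] (2, 0, 0)
  [6] (2, 0, 0)
  [7] (7, 0, 0)
  [8] (7, 0, 0)
  [9] (2, 0, 0)
  [10] (2, 0, 0)
  [11] (7, 0, 0)

Linkage partition of the 11 weights (3 classes, p=7):

[[1, 2, 7, 8, 11], [3, 5, 6, 9, 10], [4]]


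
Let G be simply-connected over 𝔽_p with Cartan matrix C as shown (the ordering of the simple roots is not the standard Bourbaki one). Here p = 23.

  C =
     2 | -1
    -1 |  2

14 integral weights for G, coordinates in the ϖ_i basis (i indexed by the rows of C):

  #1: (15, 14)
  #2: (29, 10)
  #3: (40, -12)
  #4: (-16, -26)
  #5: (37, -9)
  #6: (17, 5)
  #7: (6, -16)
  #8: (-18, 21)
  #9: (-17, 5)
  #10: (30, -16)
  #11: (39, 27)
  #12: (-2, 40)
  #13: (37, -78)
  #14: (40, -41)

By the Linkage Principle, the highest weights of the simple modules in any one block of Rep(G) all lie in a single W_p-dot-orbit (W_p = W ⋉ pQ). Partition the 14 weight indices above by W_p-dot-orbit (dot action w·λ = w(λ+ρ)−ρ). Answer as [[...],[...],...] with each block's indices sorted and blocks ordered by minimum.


A_2 Cartan matrix, 2 simple roots permuted; ρ=(1,1).

Folding the 14 weights λ_j+ρ into Ā_23 (reps in the given 2-coord order):

  [1] (8, 7) · [2] (5, 7) · [3] (5, 7) · [4] (6, 2) · [5] (8, 7) · [6] (17, 5) · [7] (8, 7) · [8] (17, 5) · [9] (6, 10) · [10] (8, 7) · [11] (17, 5) · [12] (17, 5) · [13] (8, 7) · [14] (17, 5)

The 14 indices split into 5 linkage classes (same alcove rep ⇔ same W_23-dot-orbit):

[[1, 5, 7, 10, 13], [2, 3], [4], [6, 8, 11, 12, 14], [9]]


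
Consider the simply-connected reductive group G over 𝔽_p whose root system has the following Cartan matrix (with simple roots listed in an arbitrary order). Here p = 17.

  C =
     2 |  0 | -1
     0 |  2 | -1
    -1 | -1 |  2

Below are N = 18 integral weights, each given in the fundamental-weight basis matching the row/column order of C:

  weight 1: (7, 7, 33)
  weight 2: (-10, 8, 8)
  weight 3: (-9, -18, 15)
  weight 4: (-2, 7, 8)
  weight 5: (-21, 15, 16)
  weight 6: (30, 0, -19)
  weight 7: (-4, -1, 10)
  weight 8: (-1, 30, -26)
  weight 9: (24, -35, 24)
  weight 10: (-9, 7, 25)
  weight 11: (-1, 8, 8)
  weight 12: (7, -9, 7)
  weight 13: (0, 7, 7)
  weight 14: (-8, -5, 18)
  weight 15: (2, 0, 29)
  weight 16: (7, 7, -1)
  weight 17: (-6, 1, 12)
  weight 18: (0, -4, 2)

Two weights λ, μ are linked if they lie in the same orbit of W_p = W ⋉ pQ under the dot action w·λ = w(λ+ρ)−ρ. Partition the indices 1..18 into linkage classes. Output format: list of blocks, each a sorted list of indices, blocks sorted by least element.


Cartan matrix: type A_3 (|W|=24); un-permuting the 3 rows.

λ_j+ρ reflected into Ā_17 (⟨·,θ^∨⟩≤17); 3-tuples as given:

  [1] (8, 8, 0);  [2] (8, 8, 0);  [3] (1, 8, 8);  [4] (1, 8, 8);  [5] (1, 3, 0);  [6] (1, 3, 0);  [7] (3, 0, 8);  [8] (3, 0, 8);  [9] (1, 8, 8);  [10] (8, 8, 0);  [11] (1, 8, 8);  [12] (8, 8, 0);  [13] (1, 8, 8);  [14] (5, 2, 8);  [15] (1, 3, 0);  [16] (8, 8, 0);  [17] (5, 2, 8);  [18] (1, 3, 0)

Linkage partition of the 18 weights (5 classes, p=17):

[[1, 2, 10, 12, 16], [3, 4, 9, 11, 13], [5, 6, 15, 18], [7, 8], [14, 17]]


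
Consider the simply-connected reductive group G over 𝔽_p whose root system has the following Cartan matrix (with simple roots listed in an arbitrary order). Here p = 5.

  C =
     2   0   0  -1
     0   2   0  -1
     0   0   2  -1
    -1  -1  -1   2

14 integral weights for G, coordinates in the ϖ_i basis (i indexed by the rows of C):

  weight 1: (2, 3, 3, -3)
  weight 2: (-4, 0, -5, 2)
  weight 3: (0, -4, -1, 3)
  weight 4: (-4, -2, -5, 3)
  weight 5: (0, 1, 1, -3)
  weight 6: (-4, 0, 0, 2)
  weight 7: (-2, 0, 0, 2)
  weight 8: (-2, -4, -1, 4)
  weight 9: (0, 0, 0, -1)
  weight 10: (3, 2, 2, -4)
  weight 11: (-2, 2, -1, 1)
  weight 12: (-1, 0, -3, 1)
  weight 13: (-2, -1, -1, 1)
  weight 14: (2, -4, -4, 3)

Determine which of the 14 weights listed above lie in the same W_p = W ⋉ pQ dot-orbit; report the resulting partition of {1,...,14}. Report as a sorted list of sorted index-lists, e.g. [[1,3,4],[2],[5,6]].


Root system D_4: the 4×4 matrix C matches after relabeling.

W_5-reps of the 14 weights in Ā_5 (same 4-coord order as C):

    λ_1 → (1, 0, 0, 1)
    λ_2 → (1, 3, 0, 0)
    λ_3 → (1, 3, 0, 0)
    λ_4 → (1, 3, 0, 0)
    λ_5 → (1, 0, 0, 1)
    λ_6 → (3, 1, 1, 0)
    λ_7 → (1, 1, 1, 0)
    λ_8 → (1, 3, 0, 0)
    λ_9 → (1, 1, 1, 0)
    λ_10 → (1, 0, 0, 1)
    λ_11 → (1, 3, 0, 0)
    λ_12 → (0, 1, 2, 0)
    λ_13 → (1, 0, 0, 1)
    λ_14 → (1, 1, 1, 0)

Partition of {1..14} into 5 W_5-dot-orbits:

[[1, 5, 10, 13], [2, 3, 4, 8, 11], [6], [7, 9, 14], [12]]


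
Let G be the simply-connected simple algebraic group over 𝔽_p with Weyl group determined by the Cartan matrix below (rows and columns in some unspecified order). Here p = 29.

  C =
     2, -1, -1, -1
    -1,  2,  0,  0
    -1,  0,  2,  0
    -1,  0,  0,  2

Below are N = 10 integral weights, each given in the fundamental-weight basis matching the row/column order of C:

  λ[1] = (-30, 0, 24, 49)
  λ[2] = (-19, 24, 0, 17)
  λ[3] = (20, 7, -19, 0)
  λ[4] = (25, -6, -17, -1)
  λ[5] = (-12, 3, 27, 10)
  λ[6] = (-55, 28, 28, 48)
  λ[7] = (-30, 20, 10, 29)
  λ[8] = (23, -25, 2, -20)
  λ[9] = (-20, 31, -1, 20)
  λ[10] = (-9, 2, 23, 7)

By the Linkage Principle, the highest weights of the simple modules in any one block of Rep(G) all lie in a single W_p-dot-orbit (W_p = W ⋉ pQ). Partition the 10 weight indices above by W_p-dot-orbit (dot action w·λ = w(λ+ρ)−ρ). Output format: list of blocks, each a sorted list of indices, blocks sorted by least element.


Dynkin diagram of C (from the 6 off-diagonal −1 entries): D_4.

Folding the 10 weights λ_j+ρ into Ā_29 (reps in the given 4-coord order):

    1: (1, 7, 17, 0)
    2: (1, 7, 17, 0)
    3: (1, 7, 17, 0)
    4: (3, 5, 16, 0)
    5: (1, 7, 17, 0)
    6: (4, 0, 0, 20)
    7: (1, 7, 17, 0)
    8: (3, 5, 16, 0)
    9: (2, 8, 14, 3)
    10: (3, 5, 16, 0)

The 10 indices split into 4 linkage classes (same alcove rep ⇔ same W_29-dot-orbit):

[[1, 2, 3, 5, 7], [4, 8, 10], [6], [9]]


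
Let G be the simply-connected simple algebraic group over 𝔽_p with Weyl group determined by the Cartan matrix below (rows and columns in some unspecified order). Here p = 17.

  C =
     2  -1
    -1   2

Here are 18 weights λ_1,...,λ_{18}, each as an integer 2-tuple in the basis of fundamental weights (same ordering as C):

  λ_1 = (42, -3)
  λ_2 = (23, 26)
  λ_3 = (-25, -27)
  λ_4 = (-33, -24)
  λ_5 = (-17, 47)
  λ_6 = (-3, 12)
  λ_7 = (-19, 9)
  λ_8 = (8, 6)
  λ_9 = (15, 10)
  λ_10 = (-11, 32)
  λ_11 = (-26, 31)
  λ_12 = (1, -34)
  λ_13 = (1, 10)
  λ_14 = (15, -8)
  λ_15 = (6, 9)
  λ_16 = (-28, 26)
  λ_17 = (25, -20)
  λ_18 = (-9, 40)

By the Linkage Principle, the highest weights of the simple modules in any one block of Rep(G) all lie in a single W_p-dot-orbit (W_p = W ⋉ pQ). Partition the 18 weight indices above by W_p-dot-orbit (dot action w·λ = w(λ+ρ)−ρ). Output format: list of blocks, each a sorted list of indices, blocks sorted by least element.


C ↔ A_2 under row/col permutation; |W(A_2)| = 6.

Ā_17 reps of the 18 weights (A_2, coords as presented):

  λ_1+ρ ↦ (2, 8);  λ_2+ρ ↦ (7, 10);  λ_3+ρ ↦ (9, 7);  λ_4+ρ ↦ (2, 11);  λ_5+ρ ↦ (1, 14);  λ_6+ρ ↦ (2, 11);  λ_7+ρ ↦ (9, 7);  λ_8+ρ ↦ (9, 7);  λ_9+ρ ↦ (6, 1);  λ_10+ρ ↦ (6, 1);  λ_11+ρ ↦ (2, 8);  λ_12+ρ ↦ (1, 14);  λ_13+ρ ↦ (2, 11);  λ_14+ρ ↦ (9, 7);  λ_15+ρ ↦ (7, 10);  λ_16+ρ ↦ (7, 10);  λ_17+ρ ↦ (2, 8);  λ_18+ρ ↦ (9, 7)

Linkage partition of the 18 weights (6 classes, p=17):

[[1, 11, 17], [2, 15, 16], [3, 7, 8, 14, 18], [4, 6, 13], [5, 12], [9, 10]]


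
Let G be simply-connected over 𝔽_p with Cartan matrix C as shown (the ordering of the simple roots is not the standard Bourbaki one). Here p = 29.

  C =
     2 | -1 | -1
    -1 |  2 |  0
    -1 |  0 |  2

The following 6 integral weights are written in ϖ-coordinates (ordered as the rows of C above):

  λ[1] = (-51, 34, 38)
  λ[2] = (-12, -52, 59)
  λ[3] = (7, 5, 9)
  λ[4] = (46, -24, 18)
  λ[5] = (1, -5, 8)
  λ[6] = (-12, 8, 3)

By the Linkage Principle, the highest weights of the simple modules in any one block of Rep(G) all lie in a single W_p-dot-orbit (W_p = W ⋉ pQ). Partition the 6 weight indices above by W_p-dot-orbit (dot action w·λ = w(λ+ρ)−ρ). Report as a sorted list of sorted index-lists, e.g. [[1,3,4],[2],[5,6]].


Type A_3, rank 3, |W|=24; reorder rows/cols to standard.

Ā_29 reps of the 6 weights (A_3, coords as presented):

    [1] (8, 6, 10)
    [2] (2, 2, 7)
    [3] (8, 6, 10)
    [4] (8, 6, 10)
    [5] (2, 2, 7)
    [6] (2, 2, 7)

These 6 weights hit 2 W_29-dot-orbits; sizes (3, 3):

[[1, 3, 4], [2, 5, 6]]


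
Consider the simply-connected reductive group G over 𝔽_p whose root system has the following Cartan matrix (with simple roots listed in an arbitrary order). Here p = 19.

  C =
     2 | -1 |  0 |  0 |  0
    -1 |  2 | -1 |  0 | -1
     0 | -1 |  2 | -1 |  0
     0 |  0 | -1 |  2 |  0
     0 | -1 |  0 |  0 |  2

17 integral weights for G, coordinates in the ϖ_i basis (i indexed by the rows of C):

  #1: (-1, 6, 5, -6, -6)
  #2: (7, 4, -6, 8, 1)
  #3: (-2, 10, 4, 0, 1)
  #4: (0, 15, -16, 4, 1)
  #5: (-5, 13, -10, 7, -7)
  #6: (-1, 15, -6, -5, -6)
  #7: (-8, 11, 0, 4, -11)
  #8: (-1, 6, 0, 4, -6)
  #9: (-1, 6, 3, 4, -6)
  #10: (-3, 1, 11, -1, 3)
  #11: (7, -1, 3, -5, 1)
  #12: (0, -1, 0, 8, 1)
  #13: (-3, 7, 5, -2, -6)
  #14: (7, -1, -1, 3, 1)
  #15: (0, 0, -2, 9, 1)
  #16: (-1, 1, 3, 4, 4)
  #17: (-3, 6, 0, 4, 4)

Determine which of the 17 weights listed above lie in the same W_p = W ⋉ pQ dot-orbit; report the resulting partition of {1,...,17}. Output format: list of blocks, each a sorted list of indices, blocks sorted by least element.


Root system D_5: the 5×5 matrix C matches after relabeling.

λ_j+ρ reflected into Ā_19 (⟨·,θ^∨⟩≤19); 5-tuples as given:

  λ_1 → (0, 2, 1, 5, 5) · λ_2 → (8, 0, 0, 4, 2) · λ_3 → (1, 0, 1, 9, 2) · λ_4 → (1, 0, 1, 9, 2) · λ_5 → (1, 4, 3, 1, 1) · λ_6 → (0, 2, 1, 5, 5) · λ_7 → (2, 1, 4, 1, 5) · λ_8 → (0, 2, 1, 5, 5) · λ_9 → (0, 2, 1, 5, 5) · λ_10 → (2, 0, 1, 0, 4) · λ_11 → (8, 0, 0, 4, 2) · λ_12 → (1, 0, 1, 9, 2) · λ_13 → (2, 1, 4, 1, 5) · λ_14 → (8, 0, 0, 4, 2) · λ_15 → (1, 0, 1, 9, 2) · λ_16 → (0, 2, 1, 5, 5) · λ_17 → (2, 1, 4, 1, 5)

These 17 weights hit 6 W_19-dot-orbits; sizes (5, 3, 4, 1, 3, 1):

[[1, 6, 8, 9, 16], [2, 11, 14], [3, 4, 12, 15], [5], [7, 13, 17], [10]]


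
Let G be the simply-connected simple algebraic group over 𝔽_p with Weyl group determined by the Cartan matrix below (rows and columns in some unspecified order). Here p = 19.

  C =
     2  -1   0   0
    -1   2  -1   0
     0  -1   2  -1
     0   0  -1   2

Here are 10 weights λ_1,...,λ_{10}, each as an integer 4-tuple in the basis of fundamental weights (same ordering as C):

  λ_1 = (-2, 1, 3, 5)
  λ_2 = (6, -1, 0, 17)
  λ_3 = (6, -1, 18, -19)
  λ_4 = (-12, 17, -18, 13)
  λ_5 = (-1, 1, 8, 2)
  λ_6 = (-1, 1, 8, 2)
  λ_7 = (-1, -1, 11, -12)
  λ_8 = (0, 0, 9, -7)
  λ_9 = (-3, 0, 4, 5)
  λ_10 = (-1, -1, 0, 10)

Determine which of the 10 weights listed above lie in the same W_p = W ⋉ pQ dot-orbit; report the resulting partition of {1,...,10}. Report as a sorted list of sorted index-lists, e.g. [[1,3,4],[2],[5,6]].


Type A_4, rank 4, |W|=120; reorder rows/cols to standard.

λ_j+ρ reflected into Ā_19 (⟨·,θ^∨⟩≤19); 4-tuples as given:

  1: (1, 1, 4, 6);  2: (0, 0, 1, 11);  3: (0, 0, 1, 11);  4: (1, 10, 4, 3);  5: (0, 2, 9, 3);  6: (0, 2, 9, 3);  7: (0, 0, 1, 11);  8: (1, 1, 4, 6);  9: (1, 1, 4, 6);  10: (0, 0, 1, 11)

The 10 indices split into 4 linkage classes (same alcove rep ⇔ same W_19-dot-orbit):

[[1, 8, 9], [2, 3, 7, 10], [4], [5, 6]]


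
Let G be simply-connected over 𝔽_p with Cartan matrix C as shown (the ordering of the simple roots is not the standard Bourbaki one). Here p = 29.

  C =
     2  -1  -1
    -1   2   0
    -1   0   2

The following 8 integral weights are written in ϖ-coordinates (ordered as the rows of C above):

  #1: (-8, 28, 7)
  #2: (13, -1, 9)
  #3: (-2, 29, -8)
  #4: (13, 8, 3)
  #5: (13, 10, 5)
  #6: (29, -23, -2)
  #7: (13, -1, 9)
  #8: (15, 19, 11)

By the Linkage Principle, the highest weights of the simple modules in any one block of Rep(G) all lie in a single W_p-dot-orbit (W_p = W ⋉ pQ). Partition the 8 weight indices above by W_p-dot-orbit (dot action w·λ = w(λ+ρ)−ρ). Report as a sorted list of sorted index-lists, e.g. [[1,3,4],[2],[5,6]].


Type A_3, rank 3, |W|=24; reorder rows/cols to standard.

Ā_29 reps of the 8 weights (A_3, coords as presented):

  [1] (7, 21, 0) · [2] (14, 0, 10) · [3] (7, 21, 0) · [4] (14, 9, 4) · [5] (14, 9, 4) · [6] (7, 21, 0) · [7] (14, 0, 10) · [8] (9, 1, 7)

Partition of {1..8} into 4 W_29-dot-orbits:

[[1, 3, 6], [2, 7], [4, 5], [8]]


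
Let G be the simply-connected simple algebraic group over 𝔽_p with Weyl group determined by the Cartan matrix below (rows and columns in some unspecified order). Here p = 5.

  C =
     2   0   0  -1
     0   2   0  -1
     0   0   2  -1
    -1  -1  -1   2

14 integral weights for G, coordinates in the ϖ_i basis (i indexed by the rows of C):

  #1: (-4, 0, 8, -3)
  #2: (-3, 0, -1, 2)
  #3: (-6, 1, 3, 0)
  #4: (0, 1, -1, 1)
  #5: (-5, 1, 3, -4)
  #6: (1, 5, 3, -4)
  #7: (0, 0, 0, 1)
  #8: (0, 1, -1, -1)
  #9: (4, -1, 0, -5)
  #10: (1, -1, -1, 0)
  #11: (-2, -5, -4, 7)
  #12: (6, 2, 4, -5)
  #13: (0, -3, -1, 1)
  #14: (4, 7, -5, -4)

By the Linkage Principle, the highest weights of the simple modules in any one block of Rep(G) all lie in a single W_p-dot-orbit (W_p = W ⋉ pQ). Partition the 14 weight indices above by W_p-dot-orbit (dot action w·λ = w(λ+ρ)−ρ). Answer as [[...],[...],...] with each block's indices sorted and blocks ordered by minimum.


D_4 Cartan matrix, 4 simple roots permuted; ρ=(1,1,1,1).

λ_j+ρ reflected into Ā_5 (⟨·,θ^∨⟩≤5); 4-tuples as given:

  [1] (2, 0, 0, 1) · [2] (2, 1, 0, 1) · [3] (1, 2, 0, 0) · [4] (1, 2, 0, 0) · [5] (1, 1, 1, 0) · [6] (1, 1, 1, 0) · [7] (1, 1, 1, 0) · [8] (1, 2, 0, 0) · [9] (2, 1, 0, 1) · [10] (2, 0, 0, 1) · [11] (2, 1, 0, 1) · [12] (1, 1, 1, 0) · [13] (1, 2, 0, 0) · [14] (1, 2, 0, 0)

Partition of {1..14} into 4 W_5-dot-orbits:

[[1, 10], [2, 9, 11], [3, 4, 8, 13, 14], [5, 6, 7, 12]]


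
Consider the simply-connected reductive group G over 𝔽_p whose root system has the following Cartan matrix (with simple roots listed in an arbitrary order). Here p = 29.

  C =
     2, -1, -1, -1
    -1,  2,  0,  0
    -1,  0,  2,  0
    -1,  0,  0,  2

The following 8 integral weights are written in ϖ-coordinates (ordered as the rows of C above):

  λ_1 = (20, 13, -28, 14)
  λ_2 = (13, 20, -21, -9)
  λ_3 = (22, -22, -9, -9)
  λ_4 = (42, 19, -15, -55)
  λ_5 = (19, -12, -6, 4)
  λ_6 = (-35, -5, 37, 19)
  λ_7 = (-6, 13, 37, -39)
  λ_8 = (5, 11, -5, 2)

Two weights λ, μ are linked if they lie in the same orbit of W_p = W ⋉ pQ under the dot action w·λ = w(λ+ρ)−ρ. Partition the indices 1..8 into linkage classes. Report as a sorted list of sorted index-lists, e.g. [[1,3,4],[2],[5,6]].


D_4 Cartan matrix, 4 simple roots permuted; ρ=(1,1,1,1).

Ā_29 reps of the 8 weights (D_4, coords as presented):

    1: (2, 7, 6, 6)
    2: (2, 7, 6, 6)
    3: (2, 7, 6, 6)
    4: (4, 11, 5, 5)
    5: (4, 11, 5, 5)
    6: (4, 11, 5, 5)
    7: (4, 11, 5, 5)
    8: (2, 12, 4, 3)

Partition of {1..8} into 3 W_29-dot-orbits:

[[1, 2, 3], [4, 5, 6, 7], [8]]
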